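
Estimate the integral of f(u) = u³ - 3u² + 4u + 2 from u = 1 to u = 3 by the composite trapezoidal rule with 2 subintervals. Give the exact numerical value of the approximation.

15

h = (3 − 1)/2 = 1.
Nodes u₀,…,u₂ = 1, 2, 3.
f(u) = u³ - 3u² + 4u + 2: f₀=4, f₁=6, f₂=14.
(h/2)·[f₀ + 2f₁ + f₂] = 0.5·(30) = 15.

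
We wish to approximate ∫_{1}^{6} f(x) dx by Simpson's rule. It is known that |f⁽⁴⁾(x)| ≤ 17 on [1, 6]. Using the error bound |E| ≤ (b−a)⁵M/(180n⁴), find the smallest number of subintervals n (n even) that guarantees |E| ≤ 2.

4

Need 53125/(180n⁴) ≤ 2.
n⁴ ≥ 53125/(180·2) = 147.569 ⇒ n ≥ 3.4854, so the smallest even n is 4. (n must be even for Simpson's rule.)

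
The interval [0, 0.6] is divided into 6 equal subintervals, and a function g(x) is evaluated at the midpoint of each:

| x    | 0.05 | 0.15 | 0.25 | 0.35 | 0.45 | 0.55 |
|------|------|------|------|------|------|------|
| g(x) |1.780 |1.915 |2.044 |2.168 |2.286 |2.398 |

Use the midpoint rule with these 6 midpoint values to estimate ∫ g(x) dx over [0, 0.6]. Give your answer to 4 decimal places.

1.2591

h = 0.1, n = 6.
h·[y(m₁) + y(m₂) + y(m₃) + y(m₄) + y(m₅) + y(m₆)] = 0.1·(12.591) = 1.2591.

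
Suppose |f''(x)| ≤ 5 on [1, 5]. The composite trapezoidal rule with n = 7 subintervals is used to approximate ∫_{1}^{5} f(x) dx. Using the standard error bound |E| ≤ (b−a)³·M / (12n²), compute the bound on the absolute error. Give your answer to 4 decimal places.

0.5442

|E| ≤ (4)³·5 / (12·7²) = 320/588 = 0.5442.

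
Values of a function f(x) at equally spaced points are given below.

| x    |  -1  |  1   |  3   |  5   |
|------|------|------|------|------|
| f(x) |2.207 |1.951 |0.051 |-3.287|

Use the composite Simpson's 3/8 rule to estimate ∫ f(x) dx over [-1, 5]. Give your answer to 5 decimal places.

3.69450

h = 2, n = 3.
(3h/8)·[y₀ + 3y₁ + 3y₂ + y₃] = 0.75·(4.926) = 3.69450.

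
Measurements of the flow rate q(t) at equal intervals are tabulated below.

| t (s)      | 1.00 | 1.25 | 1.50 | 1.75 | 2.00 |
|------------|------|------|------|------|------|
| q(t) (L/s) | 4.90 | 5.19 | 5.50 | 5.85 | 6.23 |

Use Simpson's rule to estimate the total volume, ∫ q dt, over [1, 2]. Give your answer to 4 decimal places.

h = 0.25, n = 4.
(h/3)·[y₀ + 4y₁ + 2y₂ + 4y₃ + y₄] = 0.083333·(66.29) = 5.5242.

5.5242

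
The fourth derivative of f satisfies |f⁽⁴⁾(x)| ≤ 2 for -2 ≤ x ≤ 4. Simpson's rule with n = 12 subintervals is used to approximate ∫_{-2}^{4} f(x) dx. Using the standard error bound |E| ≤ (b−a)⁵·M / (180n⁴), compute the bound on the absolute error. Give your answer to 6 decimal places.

|E| ≤ (6)⁵·2 / (180·12⁴) = 15552/3732480 = 0.004167.

0.004167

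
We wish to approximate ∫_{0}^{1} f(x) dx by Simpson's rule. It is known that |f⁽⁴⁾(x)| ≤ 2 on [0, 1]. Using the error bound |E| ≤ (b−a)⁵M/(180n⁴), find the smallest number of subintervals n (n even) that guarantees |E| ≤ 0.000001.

12

Need 2/(180n⁴) ≤ 0.000001.
n⁴ ≥ 2/(180·0.000001) = 11111.1 ⇒ n ≥ 10.2669, so the smallest even n is 12. (n must be even for Simpson's rule.)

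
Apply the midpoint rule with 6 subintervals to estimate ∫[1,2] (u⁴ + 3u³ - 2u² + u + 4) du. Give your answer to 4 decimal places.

18.2243

h = (2 − 1)/6 = 0.166667.
Midpoints m₁,…,m₆ = 1.083333, 1.25, 1.416667, 1.583333, 1.75, 1.916667.
f(m₁)=7.927710, f(m₂)=10.42578125, f(m₃)=13.960118, f(m₄)=18.762201, f(m₅)=25.08203125, f(m₆)=33.188127.
h·[f(m₁) + f(m₂) + f(m₃) + f(m₄) + f(m₅) + f(m₆)] = 0.166667·(109.345968) = 18.2243.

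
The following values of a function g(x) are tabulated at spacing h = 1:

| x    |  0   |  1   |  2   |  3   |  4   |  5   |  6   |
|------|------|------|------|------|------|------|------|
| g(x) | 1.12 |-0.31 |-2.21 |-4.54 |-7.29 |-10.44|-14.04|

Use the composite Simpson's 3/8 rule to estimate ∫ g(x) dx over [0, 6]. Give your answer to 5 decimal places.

h = 1, n = 6.
(3h/8)·[y₀ + 3y₁ + 3y₂ + 2y₃ + 3y₄ + 3y₅ + y₆] = 0.375·(-82.75) = -31.03125.

-31.03125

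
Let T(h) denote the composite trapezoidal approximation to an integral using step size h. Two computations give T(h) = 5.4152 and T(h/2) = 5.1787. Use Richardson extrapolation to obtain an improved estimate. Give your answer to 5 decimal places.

5.09987

R = (4·T(h/2) − T(h)) / 3 = (4·5.1787 − 5.4152)/3 = (15.2996)/3 = 5.09987.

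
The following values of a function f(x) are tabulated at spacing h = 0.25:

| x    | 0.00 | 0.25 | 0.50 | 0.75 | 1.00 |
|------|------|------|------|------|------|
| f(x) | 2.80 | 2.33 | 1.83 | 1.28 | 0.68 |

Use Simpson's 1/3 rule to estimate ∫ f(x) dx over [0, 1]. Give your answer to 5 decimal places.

h = 0.25, n = 4.
(h/3)·[y₀ + 4y₁ + 2y₂ + 4y₃ + y₄] = 0.083333·(21.58) = 1.79833.

1.79833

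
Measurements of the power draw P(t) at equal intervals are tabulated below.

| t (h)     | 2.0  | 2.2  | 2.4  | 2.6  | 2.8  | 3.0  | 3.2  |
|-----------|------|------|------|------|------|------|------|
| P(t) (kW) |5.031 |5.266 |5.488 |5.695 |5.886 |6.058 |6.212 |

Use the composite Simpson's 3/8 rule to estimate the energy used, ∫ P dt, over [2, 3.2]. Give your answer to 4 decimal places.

h = 0.2, n = 6.
(3h/8)·[y₀ + 3y₁ + 3y₂ + 2y₃ + 3y₄ + 3y₅ + y₆] = 0.075·(90.727) = 6.8045.

6.8045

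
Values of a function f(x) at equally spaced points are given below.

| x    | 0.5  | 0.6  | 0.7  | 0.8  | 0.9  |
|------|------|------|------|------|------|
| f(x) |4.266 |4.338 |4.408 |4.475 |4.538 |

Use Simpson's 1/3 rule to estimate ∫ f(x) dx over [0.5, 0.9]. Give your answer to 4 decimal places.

1.7624

h = 0.1, n = 4.
(h/3)·[y₀ + 4y₁ + 2y₂ + 4y₃ + y₄] = 0.033333·(52.872) = 1.7624.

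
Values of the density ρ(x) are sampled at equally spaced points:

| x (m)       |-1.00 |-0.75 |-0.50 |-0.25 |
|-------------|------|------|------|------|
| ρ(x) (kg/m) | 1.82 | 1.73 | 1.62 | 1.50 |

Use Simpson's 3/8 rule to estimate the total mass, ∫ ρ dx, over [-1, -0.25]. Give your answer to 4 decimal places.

h = 0.25, n = 3.
(3h/8)·[y₀ + 3y₁ + 3y₂ + y₃] = 0.09375·(13.37) = 1.2534.

1.2534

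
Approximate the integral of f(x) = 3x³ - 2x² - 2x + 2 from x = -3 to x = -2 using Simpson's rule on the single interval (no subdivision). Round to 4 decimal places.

-54.4167

S = (b−a)/6 · [f(-3) + 4f(-2.5) + f(-2)] = 0.166667·[(-91) + 4·(-52.375) + (-26)] = -54.4167.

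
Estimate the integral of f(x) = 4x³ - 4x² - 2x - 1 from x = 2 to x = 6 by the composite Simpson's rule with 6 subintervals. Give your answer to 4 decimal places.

h = (6 − 2)/6 = 0.666667.
Nodes x₀,…,x₆ = 2, 2.666667, 3.333333, 4, 4.666667, 5.333333, 6.
f(x) = 4x³ - 4x² - 2x - 1: f₀=11, f₁=41.074074, f₂=96.037037, f₃=183, f₄=309.074074, f₅=481.370370, f₆=707.
(h/3)·[f₀ + 4f₁ + 2f₂ + 4f₃ + 2f₄ + 4f₅ + f₆] = 0.222222·(4350) = 966.6667.

966.6667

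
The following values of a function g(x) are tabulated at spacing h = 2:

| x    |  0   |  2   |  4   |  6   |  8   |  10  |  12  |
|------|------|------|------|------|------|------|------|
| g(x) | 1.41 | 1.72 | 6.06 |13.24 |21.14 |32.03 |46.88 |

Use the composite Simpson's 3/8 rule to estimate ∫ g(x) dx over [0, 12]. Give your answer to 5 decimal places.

h = 2, n = 6.
(3h/8)·[y₀ + 3y₁ + 3y₂ + 2y₃ + 3y₄ + 3y₅ + y₆] = 0.75·(257.62) = 193.21500.

193.21500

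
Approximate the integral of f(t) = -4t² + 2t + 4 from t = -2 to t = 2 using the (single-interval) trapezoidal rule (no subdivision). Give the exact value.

-48

T = (b−a)/2 · [f(-2) + f(2)] = 2·[(-16) + (-8)] = -48.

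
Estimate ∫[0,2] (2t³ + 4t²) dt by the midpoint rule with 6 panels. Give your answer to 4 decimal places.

h = (2 − 0)/6 = 0.333333.
Midpoints m₁,…,m₆ = 0.166667, 0.5, 0.833333, 1.166667, 1.5, 1.833333.
f(m₁)=0.120370, f(m₂)=1.25, f(m₃)=3.935185, f(m₄)=8.620370, f(m₅)=15.75, f(m₆)=25.768519.
h·[f(m₁) + f(m₂) + f(m₃) + f(m₄) + f(m₅) + f(m₆)] = 0.333333·(55.444444) = 18.4815.

18.4815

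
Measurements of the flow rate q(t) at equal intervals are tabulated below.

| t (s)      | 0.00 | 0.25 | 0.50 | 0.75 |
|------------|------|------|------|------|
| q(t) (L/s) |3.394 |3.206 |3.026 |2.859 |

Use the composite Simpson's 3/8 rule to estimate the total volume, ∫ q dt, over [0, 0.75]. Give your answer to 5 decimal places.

2.33897

h = 0.25, n = 3.
(3h/8)·[y₀ + 3y₁ + 3y₂ + y₃] = 0.09375·(24.949) = 2.33897.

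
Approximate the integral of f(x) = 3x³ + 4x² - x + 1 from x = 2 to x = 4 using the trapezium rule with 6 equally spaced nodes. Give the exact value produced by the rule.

h = (4 − 2)/5 = 0.4.
Nodes x₀,…,x₅ = 2, 2.4, 2.8, 3.2, 3.6, 4.
f(x) = 3x³ + 4x² - x + 1: f₀=39, f₁=63.112, f₂=95.416, f₃=137.064, f₄=189.208, f₅=253.
(h/2)·[f₀ + 2f₁ + 2f₂ + 2f₃ + 2f₄ + f₅] = 0.2·(1261.6) = 252.32.

252.32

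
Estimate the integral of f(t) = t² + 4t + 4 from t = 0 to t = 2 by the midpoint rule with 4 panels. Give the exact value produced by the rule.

18.625

h = (2 − 0)/4 = 0.5.
Midpoints m₁,…,m₄ = 0.25, 0.75, 1.25, 1.75.
f(m₁)=5.0625, f(m₂)=7.5625, f(m₃)=10.5625, f(m₄)=14.0625.
h·[f(m₁) + f(m₂) + f(m₃) + f(m₄)] = 0.5·(37.25) = 18.625.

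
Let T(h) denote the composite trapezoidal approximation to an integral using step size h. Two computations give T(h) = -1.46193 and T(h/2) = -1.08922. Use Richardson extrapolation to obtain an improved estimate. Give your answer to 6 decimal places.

-0.964983

R = (4·T(h/2) − T(h)) / 3 = (4·(-1.08922) − (-1.46193))/3 = (-2.89495)/3 = -0.964983.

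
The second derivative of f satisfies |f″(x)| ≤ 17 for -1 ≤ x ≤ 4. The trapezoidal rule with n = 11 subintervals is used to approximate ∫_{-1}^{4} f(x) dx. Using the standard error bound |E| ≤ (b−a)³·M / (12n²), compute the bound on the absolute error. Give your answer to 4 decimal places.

|E| ≤ (5)³·17 / (12·11²) = 2125/1452 = 1.4635.

1.4635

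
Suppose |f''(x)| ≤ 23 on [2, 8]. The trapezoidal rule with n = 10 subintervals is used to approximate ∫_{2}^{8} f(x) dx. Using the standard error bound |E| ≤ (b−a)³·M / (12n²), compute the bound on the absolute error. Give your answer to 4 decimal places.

|E| ≤ (6)³·23 / (12·10²) = 4968/1200 = 4.1400.

4.1400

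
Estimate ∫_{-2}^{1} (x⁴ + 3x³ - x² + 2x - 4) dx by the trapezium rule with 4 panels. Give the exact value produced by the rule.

-22.541015625

h = (1 − (-2))/4 = 0.75.
Nodes x₀,…,x₄ = -2, -1.25, -0.5, 0.25, 1.
f(x) = x⁴ + 3x³ - x² + 2x - 4: f₀=-20, f₁=-11.48046875, f₂=-5.5625, f₃=-3.51171875, f₄=1.
(h/2)·[f₀ + 2f₁ + 2f₂ + 2f₃ + f₄] = 0.375·(-60.109375) = -22.541015625.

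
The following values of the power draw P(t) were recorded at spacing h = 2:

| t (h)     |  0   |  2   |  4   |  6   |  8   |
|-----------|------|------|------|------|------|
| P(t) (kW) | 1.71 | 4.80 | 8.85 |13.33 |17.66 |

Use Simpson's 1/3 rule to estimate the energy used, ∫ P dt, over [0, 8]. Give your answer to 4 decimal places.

73.0600

h = 2, n = 4.
(h/3)·[y₀ + 4y₁ + 2y₂ + 4y₃ + y₄] = 0.666667·(109.59) = 73.0600.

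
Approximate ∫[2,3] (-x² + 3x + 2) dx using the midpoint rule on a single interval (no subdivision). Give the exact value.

M = (b−a)·f(2.5) = 1·(3.25) = 3.25.

3.25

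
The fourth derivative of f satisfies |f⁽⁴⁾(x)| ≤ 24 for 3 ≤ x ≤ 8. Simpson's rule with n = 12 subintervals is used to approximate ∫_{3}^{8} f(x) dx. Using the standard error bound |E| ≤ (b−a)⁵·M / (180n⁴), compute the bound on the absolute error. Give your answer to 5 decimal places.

|E| ≤ (5)⁵·24 / (180·12⁴) = 75000/3732480 = 0.02009.

0.02009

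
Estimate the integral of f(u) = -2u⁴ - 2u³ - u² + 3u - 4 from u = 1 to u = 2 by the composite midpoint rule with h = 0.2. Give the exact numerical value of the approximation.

h = (2 − 1)/5 = 0.2.
Midpoints m₁,…,m₅ = 1.1, 1.3, 1.5, 1.7, 1.9.
f(m₁)=-7.5002, f(m₂)=-11.8962, f(m₃)=-18.625, f(m₄)=-28.3202, f(m₅)=-41.6922.
h·[f(m₁) + f(m₂) + f(m₃) + f(m₄) + f(m₅)] = 0.2·(-108.0338) = -21.60676.

-21.60676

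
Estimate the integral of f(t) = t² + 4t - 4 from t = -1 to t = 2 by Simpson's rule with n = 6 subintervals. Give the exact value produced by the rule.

-3

h = (2 − (-1))/6 = 0.5.
Nodes t₀,…,t₆ = -1, -0.5, 0, 0.5, 1, 1.5, 2.
f(t) = t² + 4t - 4: f₀=-7, f₁=-5.75, f₂=-4, f₃=-1.75, f₄=1, f₅=4.25, f₆=8.
(h/3)·[f₀ + 4f₁ + 2f₂ + 4f₃ + 2f₄ + 4f₅ + f₆] = 0.166667·(-18) = -3.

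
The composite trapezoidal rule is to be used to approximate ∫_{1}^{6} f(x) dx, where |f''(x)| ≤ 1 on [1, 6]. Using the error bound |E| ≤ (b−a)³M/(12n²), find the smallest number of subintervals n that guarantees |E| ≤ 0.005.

Need 125/(12n²) ≤ 0.005.
n² ≥ 125/(12·0.005) = 2083.33 ⇒ n ≥ 45.6435, so the smallest n is 46.

46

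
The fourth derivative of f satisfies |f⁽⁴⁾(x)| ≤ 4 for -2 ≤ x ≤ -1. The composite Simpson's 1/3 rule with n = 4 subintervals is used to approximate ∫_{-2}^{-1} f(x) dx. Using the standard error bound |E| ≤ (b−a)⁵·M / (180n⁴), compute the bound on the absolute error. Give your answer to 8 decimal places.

0.00008681

|E| ≤ (1)⁵·4 / (180·4⁴) = 4/46080 = 0.00008681.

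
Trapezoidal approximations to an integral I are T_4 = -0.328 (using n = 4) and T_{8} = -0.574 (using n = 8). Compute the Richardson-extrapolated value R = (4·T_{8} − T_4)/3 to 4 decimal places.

R = (4·T_{8} − T_4) / 3 = (4·(-0.574) − (-0.328))/3 = (-1.968)/3 = -0.6560.

-0.6560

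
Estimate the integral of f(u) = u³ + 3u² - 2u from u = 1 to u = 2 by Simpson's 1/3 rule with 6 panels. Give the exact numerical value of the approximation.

7.75

h = (2 − 1)/6 = 0.166667.
Nodes u₀,…,u₆ = 1, 1.166667, 1.333333, 1.5, 1.666667, 1.833333, 2.
f(u) = u³ + 3u² - 2u: f₀=2, f₁=3.337963, f₂=5.037037, f₃=7.125, f₄=9.629630, f₅=12.578704, f₆=16.
(h/3)·[f₀ + 4f₁ + 2f₂ + 4f₃ + 2f₄ + 4f₅ + f₆] = 0.055556·(139.5) = 7.75.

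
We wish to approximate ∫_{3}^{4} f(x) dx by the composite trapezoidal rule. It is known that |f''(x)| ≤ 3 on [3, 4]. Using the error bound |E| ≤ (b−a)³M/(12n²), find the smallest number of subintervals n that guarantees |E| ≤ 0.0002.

36

Need 3/(12n²) ≤ 0.0002.
n² ≥ 3/(12·0.0002) = 1250 ⇒ n ≥ 35.3553, so the smallest n is 36.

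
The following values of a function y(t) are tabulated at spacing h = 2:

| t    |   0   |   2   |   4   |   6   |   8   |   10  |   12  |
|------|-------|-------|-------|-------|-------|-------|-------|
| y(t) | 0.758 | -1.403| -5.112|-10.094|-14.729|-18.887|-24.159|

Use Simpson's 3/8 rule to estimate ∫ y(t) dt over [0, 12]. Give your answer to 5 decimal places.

-122.98650

h = 2, n = 6.
(3h/8)·[y₀ + 3y₁ + 3y₂ + 2y₃ + 3y₄ + 3y₅ + y₆] = 0.75·(-163.982) = -122.98650.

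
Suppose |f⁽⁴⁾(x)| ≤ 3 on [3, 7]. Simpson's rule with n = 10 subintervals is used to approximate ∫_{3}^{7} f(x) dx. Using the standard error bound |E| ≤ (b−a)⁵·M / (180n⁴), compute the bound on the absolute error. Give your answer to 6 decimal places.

|E| ≤ (4)⁵·3 / (180·10⁴) = 3072/1800000 = 0.001707.

0.001707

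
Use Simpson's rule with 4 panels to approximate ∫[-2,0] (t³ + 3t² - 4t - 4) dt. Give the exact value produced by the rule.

4

h = (0 − (-2))/4 = 0.5.
Nodes t₀,…,t₄ = -2, -1.5, -1, -0.5, 0.
f(t) = t³ + 3t² - 4t - 4: f₀=8, f₁=5.375, f₂=2, f₃=-1.375, f₄=-4.
(h/3)·[f₀ + 4f₁ + 2f₂ + 4f₃ + f₄] = 0.166667·(24) = 4.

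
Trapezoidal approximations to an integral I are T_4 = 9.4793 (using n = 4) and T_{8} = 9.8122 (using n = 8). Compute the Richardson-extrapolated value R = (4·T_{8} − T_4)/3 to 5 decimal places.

9.92317

R = (4·T_{8} − T_4) / 3 = (4·9.8122 − 9.4793)/3 = (29.7695)/3 = 9.92317.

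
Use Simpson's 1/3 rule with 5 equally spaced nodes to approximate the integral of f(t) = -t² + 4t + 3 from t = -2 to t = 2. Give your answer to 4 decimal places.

6.6667

h = (2 − (-2))/4 = 1.
Nodes t₀,…,t₄ = -2, -1, 0, 1, 2.
f(t) = -t² + 4t + 3: f₀=-9, f₁=-2, f₂=3, f₃=6, f₄=7.
(h/3)·[f₀ + 4f₁ + 2f₂ + 4f₃ + f₄] = 0.333333·(20) = 6.6667.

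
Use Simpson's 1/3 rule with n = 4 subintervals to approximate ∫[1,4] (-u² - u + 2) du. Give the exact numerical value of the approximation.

-22.5

h = (4 − 1)/4 = 0.75.
Nodes u₀,…,u₄ = 1, 1.75, 2.5, 3.25, 4.
f(u) = -u² - u + 2: f₀=0, f₁=-2.8125, f₂=-6.75, f₃=-11.8125, f₄=-18.
(h/3)·[f₀ + 4f₁ + 2f₂ + 4f₃ + f₄] = 0.25·(-90) = -22.5.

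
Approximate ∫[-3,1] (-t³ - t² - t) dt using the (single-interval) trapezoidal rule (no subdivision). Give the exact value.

T = (b−a)/2 · [f(-3) + f(1)] = 2·[21 + (-3)] = 36.

36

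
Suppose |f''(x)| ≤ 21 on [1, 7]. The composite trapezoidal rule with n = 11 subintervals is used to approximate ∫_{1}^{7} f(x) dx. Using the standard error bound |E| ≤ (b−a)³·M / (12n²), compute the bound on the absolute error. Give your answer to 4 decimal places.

3.1240

|E| ≤ (6)³·21 / (12·11²) = 4536/1452 = 3.1240.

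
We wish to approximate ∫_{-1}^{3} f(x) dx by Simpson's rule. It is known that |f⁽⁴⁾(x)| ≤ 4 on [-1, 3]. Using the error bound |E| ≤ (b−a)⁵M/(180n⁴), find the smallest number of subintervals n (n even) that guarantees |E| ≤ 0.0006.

Need 4096/(180n⁴) ≤ 0.0006.
n⁴ ≥ 4096/(180·0.0006) = 37925.9 ⇒ n ≥ 13.9551, so the smallest even n is 14. (n must be even for Simpson's rule.)

14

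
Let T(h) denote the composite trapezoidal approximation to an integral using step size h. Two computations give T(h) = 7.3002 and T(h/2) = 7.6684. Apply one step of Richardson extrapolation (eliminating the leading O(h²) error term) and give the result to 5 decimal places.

R = (4·T(h/2) − T(h)) / 3 = (4·7.6684 − 7.3002)/3 = (23.3734)/3 = 7.79113.

7.79113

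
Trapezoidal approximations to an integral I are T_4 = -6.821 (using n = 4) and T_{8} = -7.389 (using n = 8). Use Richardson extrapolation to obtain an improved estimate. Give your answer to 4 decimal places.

R = (4·T_{8} − T_4) / 3 = (4·(-7.389) − (-6.821))/3 = (-22.735)/3 = -7.5783.

-7.5783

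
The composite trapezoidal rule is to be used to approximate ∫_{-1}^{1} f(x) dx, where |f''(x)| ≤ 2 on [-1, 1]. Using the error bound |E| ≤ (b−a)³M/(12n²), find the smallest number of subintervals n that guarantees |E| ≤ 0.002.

Need 16/(12n²) ≤ 0.002.
n² ≥ 16/(12·0.002) = 666.667 ⇒ n ≥ 25.8199, so the smallest n is 26.

26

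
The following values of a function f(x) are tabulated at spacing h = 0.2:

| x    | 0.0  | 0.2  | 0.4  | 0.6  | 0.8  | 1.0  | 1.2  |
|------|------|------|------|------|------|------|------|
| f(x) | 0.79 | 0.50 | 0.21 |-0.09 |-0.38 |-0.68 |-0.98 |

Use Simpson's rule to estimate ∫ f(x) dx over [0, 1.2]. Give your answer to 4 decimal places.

-0.1073

h = 0.2, n = 6.
(h/3)·[y₀ + 4y₁ + 2y₂ + 4y₃ + 2y₄ + 4y₅ + y₆] = 0.066667·(-1.61) = -0.1073.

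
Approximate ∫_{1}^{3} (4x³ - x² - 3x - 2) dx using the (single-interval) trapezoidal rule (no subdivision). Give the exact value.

86

T = (b−a)/2 · [f(1) + f(3)] = 1·[(-2) + 88] = 86.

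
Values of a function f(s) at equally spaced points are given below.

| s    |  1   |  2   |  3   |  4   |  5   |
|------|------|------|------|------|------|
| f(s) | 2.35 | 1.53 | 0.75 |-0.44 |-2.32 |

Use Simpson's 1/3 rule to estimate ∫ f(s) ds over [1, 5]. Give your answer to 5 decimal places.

1.96333

h = 1, n = 4.
(h/3)·[y₀ + 4y₁ + 2y₂ + 4y₃ + y₄] = 0.333333·(5.89) = 1.96333.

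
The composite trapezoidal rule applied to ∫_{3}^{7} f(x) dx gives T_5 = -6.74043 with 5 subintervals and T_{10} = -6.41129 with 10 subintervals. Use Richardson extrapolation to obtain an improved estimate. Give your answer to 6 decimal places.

R = (4·T_{10} − T_5) / 3 = (4·(-6.41129) − (-6.74043))/3 = (-18.90473)/3 = -6.301577.

-6.301577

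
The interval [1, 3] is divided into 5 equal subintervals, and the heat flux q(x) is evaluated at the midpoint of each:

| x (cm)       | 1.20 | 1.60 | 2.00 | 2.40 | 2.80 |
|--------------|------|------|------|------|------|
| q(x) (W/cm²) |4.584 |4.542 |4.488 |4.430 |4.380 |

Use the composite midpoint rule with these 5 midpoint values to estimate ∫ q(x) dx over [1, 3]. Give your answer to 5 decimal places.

h = 0.4, n = 5.
h·[y(m₁) + y(m₂) + y(m₃) + y(m₄) + y(m₅)] = 0.4·(22.424) = 8.96960.

8.96960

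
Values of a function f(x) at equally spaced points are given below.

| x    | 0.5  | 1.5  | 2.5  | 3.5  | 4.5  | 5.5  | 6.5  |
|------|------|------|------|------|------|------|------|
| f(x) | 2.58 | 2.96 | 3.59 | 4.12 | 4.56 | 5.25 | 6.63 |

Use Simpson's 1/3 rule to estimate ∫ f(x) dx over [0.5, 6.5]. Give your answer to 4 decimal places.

24.9433

h = 1, n = 6.
(h/3)·[y₀ + 4y₁ + 2y₂ + 4y₃ + 2y₄ + 4y₅ + y₆] = 0.333333·(74.83) = 24.9433.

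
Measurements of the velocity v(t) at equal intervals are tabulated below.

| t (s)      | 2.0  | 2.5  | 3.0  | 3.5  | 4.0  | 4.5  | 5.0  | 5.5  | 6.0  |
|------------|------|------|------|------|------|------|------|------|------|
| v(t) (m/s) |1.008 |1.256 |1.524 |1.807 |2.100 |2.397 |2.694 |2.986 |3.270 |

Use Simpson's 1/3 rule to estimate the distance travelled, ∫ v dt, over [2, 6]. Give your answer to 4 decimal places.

8.4497

h = 0.5, n = 8.
(h/3)·[y₀ + 4y₁ + 2y₂ + 4y₃ + 2y₄ + 4y₅ + 2y₆ + 4y₇ + y₈] = 0.166667·(50.698) = 8.4497.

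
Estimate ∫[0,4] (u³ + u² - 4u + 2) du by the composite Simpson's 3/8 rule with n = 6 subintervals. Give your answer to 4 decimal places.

h = (4 − 0)/6 = 0.666667.
Nodes u₀,…,u₆ = 0, 0.666667, 1.333333, 2, 2.666667, 3.333333, 4.
f(u) = u³ + u² - 4u + 2: f₀=2, f₁=0.074074, f₂=0.814815, f₃=6, f₄=17.407407, f₅=36.814815, f₆=66.
(3h/8)·[f₀ + 3f₁ + 3f₂ + 2f₃ + 3f₄ + 3f₅ + f₆] = 0.25·(245.333333) = 61.3333.

61.3333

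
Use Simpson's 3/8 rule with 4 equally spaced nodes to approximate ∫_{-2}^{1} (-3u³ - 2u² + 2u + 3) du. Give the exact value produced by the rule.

11.25

h = (1 − (-2))/3 = 1.
Nodes u₀,…,u₃ = -2, -1, 0, 1.
f(u) = -3u³ - 2u² + 2u + 3: f₀=15, f₁=2, f₂=3, f₃=0.
(3h/8)·[f₀ + 3f₁ + 3f₂ + f₃] = 0.375·(30) = 11.25.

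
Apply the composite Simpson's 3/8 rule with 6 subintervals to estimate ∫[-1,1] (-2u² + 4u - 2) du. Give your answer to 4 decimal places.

-5.3333

h = (1 − (-1))/6 = 0.333333.
Nodes u₀,…,u₆ = -1, -0.666667, -0.333333, 0, 0.333333, 0.666667, 1.
f(u) = -2u² + 4u - 2: f₀=-8, f₁=-5.555556, f₂=-3.555556, f₃=-2, f₄=-0.888889, f₅=-0.222222, f₆=0.
(3h/8)·[f₀ + 3f₁ + 3f₂ + 2f₃ + 3f₄ + 3f₅ + f₆] = 0.125·(-42.666667) = -5.3333.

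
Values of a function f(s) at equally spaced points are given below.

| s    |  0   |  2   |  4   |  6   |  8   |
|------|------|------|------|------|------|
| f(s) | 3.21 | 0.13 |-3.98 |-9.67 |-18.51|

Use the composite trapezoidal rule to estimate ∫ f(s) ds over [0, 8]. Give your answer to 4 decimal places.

h = 2, n = 4.
(h/2)·[y₀ + 2y₁ + 2y₂ + 2y₃ + y₄] = 1·(-42.34) = -42.3400.

-42.3400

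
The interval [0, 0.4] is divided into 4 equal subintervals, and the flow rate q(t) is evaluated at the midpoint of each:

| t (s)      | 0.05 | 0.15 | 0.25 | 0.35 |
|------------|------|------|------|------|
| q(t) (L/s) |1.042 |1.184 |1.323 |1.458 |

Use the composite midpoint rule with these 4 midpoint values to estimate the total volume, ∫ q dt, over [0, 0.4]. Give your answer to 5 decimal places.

h = 0.1, n = 4.
h·[y(m₁) + y(m₂) + y(m₃) + y(m₄)] = 0.1·(5.007) = 0.50070.

0.50070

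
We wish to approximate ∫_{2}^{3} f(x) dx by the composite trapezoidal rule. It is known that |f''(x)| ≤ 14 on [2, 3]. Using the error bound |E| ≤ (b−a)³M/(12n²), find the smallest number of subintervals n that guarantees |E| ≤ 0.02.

8

Need 14/(12n²) ≤ 0.02.
n² ≥ 14/(12·0.02) = 58.3333 ⇒ n ≥ 7.6376, so the smallest n is 8.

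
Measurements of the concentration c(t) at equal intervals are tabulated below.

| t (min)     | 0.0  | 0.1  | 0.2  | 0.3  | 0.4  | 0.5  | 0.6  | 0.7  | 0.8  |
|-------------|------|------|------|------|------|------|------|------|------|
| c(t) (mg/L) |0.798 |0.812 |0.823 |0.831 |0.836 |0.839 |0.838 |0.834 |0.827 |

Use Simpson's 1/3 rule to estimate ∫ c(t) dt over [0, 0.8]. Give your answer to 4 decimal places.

h = 0.1, n = 8.
(h/3)·[y₀ + 4y₁ + 2y₂ + 4y₃ + 2y₄ + 4y₅ + 2y₆ + 4y₇ + y₈] = 0.033333·(19.883) = 0.6628.

0.6628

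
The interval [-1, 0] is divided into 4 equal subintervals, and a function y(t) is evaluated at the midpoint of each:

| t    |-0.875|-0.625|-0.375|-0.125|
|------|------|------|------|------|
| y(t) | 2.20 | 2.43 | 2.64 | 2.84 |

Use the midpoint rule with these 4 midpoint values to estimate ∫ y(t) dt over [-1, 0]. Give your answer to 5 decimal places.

2.52750

h = 0.25, n = 4.
h·[y(m₁) + y(m₂) + y(m₃) + y(m₄)] = 0.25·(10.11) = 2.52750.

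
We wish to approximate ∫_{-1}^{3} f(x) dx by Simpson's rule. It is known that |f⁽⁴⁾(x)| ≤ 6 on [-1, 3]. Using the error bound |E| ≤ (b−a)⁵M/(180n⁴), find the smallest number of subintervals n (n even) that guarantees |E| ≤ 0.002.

12

Need 6144/(180n⁴) ≤ 0.002.
n⁴ ≥ 6144/(180·0.002) = 17066.7 ⇒ n ≥ 11.4298, so the smallest even n is 12. (n must be even for Simpson's rule.)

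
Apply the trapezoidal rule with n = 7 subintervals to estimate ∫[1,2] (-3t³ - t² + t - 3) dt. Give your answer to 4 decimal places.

-15.1327

h = (2 − 1)/7 = 0.142857.
Nodes t₀,…,t₇ = 1, 1.142857, 1.285714, 1.428571, 1.571429, 1.714286, 1.857143, 2.
f(t) = -3t³ - t² + t - 3: f₀=-6, f₁=-7.641399, f₂=-9.743440, f₃=-12.358601, f₄=-15.539359, f₅=-19.338192, f₆=-23.807580, f₇=-29.
(h/2)·[f₀ + 2f₁ + 2f₂ + 2f₃ + 2f₄ + 2f₅ + 2f₆ + f₇] = 0.071429·(-211.857143) = -15.1327.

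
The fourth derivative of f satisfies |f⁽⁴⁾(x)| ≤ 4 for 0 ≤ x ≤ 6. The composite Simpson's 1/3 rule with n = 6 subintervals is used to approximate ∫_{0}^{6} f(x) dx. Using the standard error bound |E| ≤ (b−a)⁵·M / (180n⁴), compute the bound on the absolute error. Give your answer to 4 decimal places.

|E| ≤ (6)⁵·4 / (180·6⁴) = 31104/233280 = 0.1333.

0.1333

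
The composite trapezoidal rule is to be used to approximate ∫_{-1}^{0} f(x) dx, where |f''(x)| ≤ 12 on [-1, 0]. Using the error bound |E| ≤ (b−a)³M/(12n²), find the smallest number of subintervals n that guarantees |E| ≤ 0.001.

Need 12/(12n²) ≤ 0.001.
n² ≥ 12/(12·0.001) = 1000 ⇒ n ≥ 31.6228, so the smallest n is 32.

32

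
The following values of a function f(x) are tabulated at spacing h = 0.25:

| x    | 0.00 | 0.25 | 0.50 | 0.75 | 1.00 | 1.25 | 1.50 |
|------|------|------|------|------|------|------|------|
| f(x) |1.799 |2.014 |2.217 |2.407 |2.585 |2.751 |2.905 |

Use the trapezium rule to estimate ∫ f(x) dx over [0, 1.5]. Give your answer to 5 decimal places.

h = 0.25, n = 6.
(h/2)·[y₀ + 2y₁ + 2y₂ + 2y₃ + 2y₄ + 2y₅ + y₆] = 0.125·(28.652) = 3.58150.

3.58150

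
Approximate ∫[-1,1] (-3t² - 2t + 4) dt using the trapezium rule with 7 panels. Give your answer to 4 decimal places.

h = (1 − (-1))/7 = 0.285714.
Nodes t₀,…,t₇ = -1, -0.714286, -0.428571, -0.142857, 0.142857, 0.428571, 0.714286, 1.
f(t) = -3t² - 2t + 4: f₀=3, f₁=3.897959, f₂=4.306122, f₃=4.224490, f₄=3.653061, f₅=2.591837, f₆=1.040816, f₇=-1.
(h/2)·[f₀ + 2f₁ + 2f₂ + 2f₃ + 2f₄ + 2f₅ + 2f₆ + f₇] = 0.142857·(41.428571) = 5.9184.

5.9184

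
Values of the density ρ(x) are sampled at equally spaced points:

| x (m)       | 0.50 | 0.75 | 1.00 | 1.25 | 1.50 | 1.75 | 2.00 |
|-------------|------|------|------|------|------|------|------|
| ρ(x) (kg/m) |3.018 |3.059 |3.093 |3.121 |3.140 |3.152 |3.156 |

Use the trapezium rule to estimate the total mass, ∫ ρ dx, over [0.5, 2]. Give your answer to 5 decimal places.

h = 0.25, n = 6.
(h/2)·[y₀ + 2y₁ + 2y₂ + 2y₃ + 2y₄ + 2y₅ + y₆] = 0.125·(37.304) = 4.66300.

4.66300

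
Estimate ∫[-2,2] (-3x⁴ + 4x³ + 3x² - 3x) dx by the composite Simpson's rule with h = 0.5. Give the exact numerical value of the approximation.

h = (2 − (-2))/8 = 0.5.
Nodes x₀,…,x₈ = -2, -1.5, -1, -0.5, 0, 0.5, 1, 1.5, 2.
f(x) = -3x⁴ + 4x³ + 3x² - 3x: f₀=-62, f₁=-17.4375, f₂=-1, f₃=1.5625, f₄=0, f₅=-0.4375, f₆=1, f₇=0.5625, f₈=-10.
(h/3)·[f₀ + 4f₁ + 2f₂ + 4f₃ + 2f₄ + 4f₅ + 2f₆ + 4f₇ + f₈] = 0.166667·(-135) = -22.5.

-22.5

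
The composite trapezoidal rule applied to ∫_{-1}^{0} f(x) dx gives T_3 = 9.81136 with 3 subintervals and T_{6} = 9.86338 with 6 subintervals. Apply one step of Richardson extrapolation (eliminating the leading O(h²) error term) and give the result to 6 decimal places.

R = (4·T_{6} − T_3) / 3 = (4·9.86338 − 9.81136)/3 = (29.64216)/3 = 9.880720.

9.880720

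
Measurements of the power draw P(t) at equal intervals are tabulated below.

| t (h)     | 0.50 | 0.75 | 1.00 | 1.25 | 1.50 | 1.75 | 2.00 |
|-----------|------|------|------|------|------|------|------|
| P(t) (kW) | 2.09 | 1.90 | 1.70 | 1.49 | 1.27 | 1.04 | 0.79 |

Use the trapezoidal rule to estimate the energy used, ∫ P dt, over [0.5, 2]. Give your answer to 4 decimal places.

2.2100

h = 0.25, n = 6.
(h/2)·[y₀ + 2y₁ + 2y₂ + 2y₃ + 2y₄ + 2y₅ + y₆] = 0.125·(17.68) = 2.2100.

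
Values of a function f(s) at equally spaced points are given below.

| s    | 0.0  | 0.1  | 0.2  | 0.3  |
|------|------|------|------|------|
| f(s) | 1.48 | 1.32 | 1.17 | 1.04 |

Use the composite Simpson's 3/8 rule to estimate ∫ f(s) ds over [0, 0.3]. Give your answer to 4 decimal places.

0.3746

h = 0.1, n = 3.
(3h/8)·[y₀ + 3y₁ + 3y₂ + y₃] = 0.0375·(9.99) = 0.3746.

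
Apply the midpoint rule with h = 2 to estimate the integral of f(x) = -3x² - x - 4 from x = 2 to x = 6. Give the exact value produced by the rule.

h = (6 − 2)/2 = 2.
Midpoints m₁,…,m₂ = 3, 5.
f(m₁)=-34, f(m₂)=-84.
h·[f(m₁) + f(m₂)] = 2·(-118) = -236.

-236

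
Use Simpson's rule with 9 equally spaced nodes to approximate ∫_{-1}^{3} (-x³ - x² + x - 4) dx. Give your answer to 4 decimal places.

-41.3333

h = (3 − (-1))/8 = 0.5.
Nodes x₀,…,x₈ = -1, -0.5, 0, 0.5, 1, 1.5, 2, 2.5, 3.
f(x) = -x³ - x² + x - 4: f₀=-5, f₁=-4.625, f₂=-4, f₃=-3.875, f₄=-5, f₅=-8.125, f₆=-14, f₇=-23.375, f₈=-37.
(h/3)·[f₀ + 4f₁ + 2f₂ + 4f₃ + 2f₄ + 4f₅ + 2f₆ + 4f₇ + f₈] = 0.166667·(-248) = -41.3333.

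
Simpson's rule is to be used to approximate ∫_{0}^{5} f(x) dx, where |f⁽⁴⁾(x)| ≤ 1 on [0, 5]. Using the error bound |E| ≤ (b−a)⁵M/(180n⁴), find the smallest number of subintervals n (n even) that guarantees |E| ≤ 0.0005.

Need 3125/(180n⁴) ≤ 0.0005.
n⁴ ≥ 3125/(180·0.0005) = 34722.2 ⇒ n ≥ 13.6506, so the smallest even n is 14. (n must be even for Simpson's rule.)

14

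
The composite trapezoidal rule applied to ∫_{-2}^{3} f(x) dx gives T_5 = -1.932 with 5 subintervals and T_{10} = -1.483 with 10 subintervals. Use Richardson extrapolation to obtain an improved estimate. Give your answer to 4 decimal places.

-1.3333

R = (4·T_{10} − T_5) / 3 = (4·(-1.483) − (-1.932))/3 = (-4.000)/3 = -1.3333.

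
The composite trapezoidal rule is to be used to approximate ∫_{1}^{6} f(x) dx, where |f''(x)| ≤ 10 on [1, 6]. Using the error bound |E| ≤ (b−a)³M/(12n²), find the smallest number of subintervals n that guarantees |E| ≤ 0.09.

35

Need 1250/(12n²) ≤ 0.09.
n² ≥ 1250/(12·0.09) = 1157.41 ⇒ n ≥ 34.0207, so the smallest n is 35.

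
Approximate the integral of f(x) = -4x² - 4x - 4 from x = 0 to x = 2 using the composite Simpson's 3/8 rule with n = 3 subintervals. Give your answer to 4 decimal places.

h = (2 − 0)/3 = 0.666667.
Nodes x₀,…,x₃ = 0, 0.666667, 1.333333, 2.
f(x) = -4x² - 4x - 4: f₀=-4, f₁=-8.444444, f₂=-16.444444, f₃=-28.
(3h/8)·[f₀ + 3f₁ + 3f₂ + f₃] = 0.25·(-106.666667) = -26.6667.

-26.6667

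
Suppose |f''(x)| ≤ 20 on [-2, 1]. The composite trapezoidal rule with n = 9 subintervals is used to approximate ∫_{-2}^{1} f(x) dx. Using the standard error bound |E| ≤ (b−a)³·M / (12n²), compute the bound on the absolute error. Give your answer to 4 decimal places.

|E| ≤ (3)³·20 / (12·9²) = 540/972 = 0.5556.

0.5556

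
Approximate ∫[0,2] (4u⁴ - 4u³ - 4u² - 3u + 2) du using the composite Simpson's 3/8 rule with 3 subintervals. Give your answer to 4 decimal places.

-2.5926

h = (2 − 0)/3 = 0.666667.
Nodes u₀,…,u₃ = 0, 0.666667, 1.333333, 2.
f(u) = 4u⁴ - 4u³ - 4u² - 3u + 2: f₀=2, f₁=-2.172840, f₂=-5.950617, f₃=12.
(3h/8)·[f₀ + 3f₁ + 3f₂ + f₃] = 0.25·(-10.370370) = -2.5926.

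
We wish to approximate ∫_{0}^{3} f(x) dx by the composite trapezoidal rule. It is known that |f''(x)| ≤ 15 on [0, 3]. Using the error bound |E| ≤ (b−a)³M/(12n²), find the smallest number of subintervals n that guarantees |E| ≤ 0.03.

Need 405/(12n²) ≤ 0.03.
n² ≥ 405/(12·0.03) = 1125 ⇒ n ≥ 33.5410, so the smallest n is 34.

34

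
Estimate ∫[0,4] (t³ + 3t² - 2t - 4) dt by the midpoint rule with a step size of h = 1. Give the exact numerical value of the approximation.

93

h = (4 − 0)/4 = 1.
Midpoints m₁,…,m₄ = 0.5, 1.5, 2.5, 3.5.
f(m₁)=-4.125, f(m₂)=3.125, f(m₃)=25.375, f(m₄)=68.625.
h·[f(m₁) + f(m₂) + f(m₃) + f(m₄)] = 1·(93) = 93.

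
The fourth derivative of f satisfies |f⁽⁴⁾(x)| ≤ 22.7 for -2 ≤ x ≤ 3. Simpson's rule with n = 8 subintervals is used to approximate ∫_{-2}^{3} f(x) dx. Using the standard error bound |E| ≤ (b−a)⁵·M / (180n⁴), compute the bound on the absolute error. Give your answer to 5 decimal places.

0.09622

|E| ≤ (5)⁵·22.7 / (180·8⁴) = 70937.5/737280 = 0.09622.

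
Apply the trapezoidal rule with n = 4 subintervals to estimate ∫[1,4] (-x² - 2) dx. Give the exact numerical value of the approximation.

-27.28125

h = (4 − 1)/4 = 0.75.
Nodes x₀,…,x₄ = 1, 1.75, 2.5, 3.25, 4.
f(x) = -x² - 2: f₀=-3, f₁=-5.0625, f₂=-8.25, f₃=-12.5625, f₄=-18.
(h/2)·[f₀ + 2f₁ + 2f₂ + 2f₃ + f₄] = 0.375·(-72.75) = -27.28125.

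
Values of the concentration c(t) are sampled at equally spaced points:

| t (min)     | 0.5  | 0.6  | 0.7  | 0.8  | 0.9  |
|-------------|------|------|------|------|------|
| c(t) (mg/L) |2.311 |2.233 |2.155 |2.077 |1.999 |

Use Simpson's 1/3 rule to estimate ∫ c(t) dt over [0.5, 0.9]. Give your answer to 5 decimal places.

0.86200

h = 0.1, n = 4.
(h/3)·[y₀ + 4y₁ + 2y₂ + 4y₃ + y₄] = 0.033333·(25.860) = 0.86200.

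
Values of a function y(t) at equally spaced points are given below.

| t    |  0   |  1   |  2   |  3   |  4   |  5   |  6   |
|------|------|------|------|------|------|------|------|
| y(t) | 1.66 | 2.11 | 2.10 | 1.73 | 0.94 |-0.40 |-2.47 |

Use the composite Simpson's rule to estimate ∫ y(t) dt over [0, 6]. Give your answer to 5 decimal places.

h = 1, n = 6.
(h/3)·[y₀ + 4y₁ + 2y₂ + 4y₃ + 2y₄ + 4y₅ + y₆] = 0.333333·(19.03) = 6.34333.

6.34333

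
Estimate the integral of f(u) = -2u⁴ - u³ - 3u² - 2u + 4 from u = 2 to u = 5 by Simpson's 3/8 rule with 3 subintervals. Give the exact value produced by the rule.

h = (5 − 2)/3 = 1.
Nodes u₀,…,u₃ = 2, 3, 4, 5.
f(u) = -2u⁴ - u³ - 3u² - 2u + 4: f₀=-52, f₁=-218, f₂=-628, f₃=-1456.
(3h/8)·[f₀ + 3f₁ + 3f₂ + f₃] = 0.375·(-4046) = -1517.25.

-1517.25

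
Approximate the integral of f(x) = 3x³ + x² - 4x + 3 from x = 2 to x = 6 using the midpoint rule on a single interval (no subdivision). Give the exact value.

M = (b−a)·f(4) = 4·(195) = 780.

780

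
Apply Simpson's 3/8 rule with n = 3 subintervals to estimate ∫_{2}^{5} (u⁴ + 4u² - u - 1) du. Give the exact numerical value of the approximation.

h = (5 − 2)/3 = 1.
Nodes u₀,…,u₃ = 2, 3, 4, 5.
f(u) = u⁴ + 4u² - u - 1: f₀=29, f₁=113, f₂=315, f₃=719.
(3h/8)·[f₀ + 3f₁ + 3f₂ + f₃] = 0.375·(2032) = 762.

762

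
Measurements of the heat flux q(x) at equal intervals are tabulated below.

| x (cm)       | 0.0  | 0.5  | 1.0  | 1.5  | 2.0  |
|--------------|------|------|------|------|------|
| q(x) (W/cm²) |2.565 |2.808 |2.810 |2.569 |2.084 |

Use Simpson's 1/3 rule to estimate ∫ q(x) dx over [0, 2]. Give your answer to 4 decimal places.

5.2962

h = 0.5, n = 4.
(h/3)·[y₀ + 4y₁ + 2y₂ + 4y₃ + y₄] = 0.166667·(31.777) = 5.2962.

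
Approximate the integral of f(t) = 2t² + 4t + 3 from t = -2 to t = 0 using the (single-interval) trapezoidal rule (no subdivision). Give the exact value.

T = (b−a)/2 · [f(-2) + f(0)] = 1·[3 + 3] = 6.

6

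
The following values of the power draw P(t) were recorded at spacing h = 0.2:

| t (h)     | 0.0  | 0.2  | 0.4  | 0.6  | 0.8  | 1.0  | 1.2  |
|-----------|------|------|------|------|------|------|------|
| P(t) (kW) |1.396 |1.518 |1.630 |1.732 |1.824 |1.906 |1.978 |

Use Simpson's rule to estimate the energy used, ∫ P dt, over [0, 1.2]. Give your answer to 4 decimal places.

2.0604

h = 0.2, n = 6.
(h/3)·[y₀ + 4y₁ + 2y₂ + 4y₃ + 2y₄ + 4y₅ + y₆] = 0.066667·(30.906) = 2.0604.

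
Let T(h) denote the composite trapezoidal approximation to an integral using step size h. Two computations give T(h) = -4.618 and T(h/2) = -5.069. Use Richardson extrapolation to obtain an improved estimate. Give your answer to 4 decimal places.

-5.2193

R = (4·T(h/2) − T(h)) / 3 = (4·(-5.069) − (-4.618))/3 = (-15.658)/3 = -5.2193.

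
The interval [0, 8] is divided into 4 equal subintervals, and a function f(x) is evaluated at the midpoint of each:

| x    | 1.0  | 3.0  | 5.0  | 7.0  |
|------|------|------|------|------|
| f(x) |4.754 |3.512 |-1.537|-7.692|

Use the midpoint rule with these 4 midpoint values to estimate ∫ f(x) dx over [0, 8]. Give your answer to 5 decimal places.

h = 2, n = 4.
h·[y(m₁) + y(m₂) + y(m₃) + y(m₄)] = 2·(-0.963) = -1.92600.

-1.92600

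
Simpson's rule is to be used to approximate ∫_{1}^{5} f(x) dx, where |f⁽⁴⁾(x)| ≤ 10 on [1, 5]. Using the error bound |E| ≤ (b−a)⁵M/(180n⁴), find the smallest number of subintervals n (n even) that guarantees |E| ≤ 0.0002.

24

Need 10240/(180n⁴) ≤ 0.0002.
n⁴ ≥ 10240/(180·0.0002) = 284444 ⇒ n ≥ 23.0940, so the smallest even n is 24. (n must be even for Simpson's rule.)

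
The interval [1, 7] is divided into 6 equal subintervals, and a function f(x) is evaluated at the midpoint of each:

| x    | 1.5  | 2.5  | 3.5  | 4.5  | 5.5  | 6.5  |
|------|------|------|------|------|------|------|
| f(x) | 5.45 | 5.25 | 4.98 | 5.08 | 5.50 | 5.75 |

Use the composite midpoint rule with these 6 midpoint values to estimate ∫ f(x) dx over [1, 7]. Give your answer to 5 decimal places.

32.01000

h = 1, n = 6.
h·[y(m₁) + y(m₂) + y(m₃) + y(m₄) + y(m₅) + y(m₆)] = 1·(32.01) = 32.01000.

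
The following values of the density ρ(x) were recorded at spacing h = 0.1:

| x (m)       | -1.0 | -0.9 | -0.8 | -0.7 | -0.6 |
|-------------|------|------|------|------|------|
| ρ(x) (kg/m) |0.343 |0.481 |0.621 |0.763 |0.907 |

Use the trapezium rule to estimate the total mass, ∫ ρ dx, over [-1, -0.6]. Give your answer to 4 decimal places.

h = 0.1, n = 4.
(h/2)·[y₀ + 2y₁ + 2y₂ + 2y₃ + y₄] = 0.05·(4.980) = 0.2490.

0.2490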